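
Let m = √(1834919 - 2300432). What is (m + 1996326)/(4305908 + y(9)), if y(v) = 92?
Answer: 998163/2153000 + I*√465513/4306000 ≈ 0.46361 + 0.00015845*I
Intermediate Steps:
m = I*√465513 (m = √(-465513) = I*√465513 ≈ 682.29*I)
(m + 1996326)/(4305908 + y(9)) = (I*√465513 + 1996326)/(4305908 + 92) = (1996326 + I*√465513)/4306000 = (1996326 + I*√465513)*(1/4306000) = 998163/2153000 + I*√465513/4306000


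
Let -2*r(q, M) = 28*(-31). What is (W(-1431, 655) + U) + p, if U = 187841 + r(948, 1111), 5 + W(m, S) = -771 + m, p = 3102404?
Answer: 3288472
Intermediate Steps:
r(q, M) = 434 (r(q, M) = -14*(-31) = -1/2*(-868) = 434)
W(m, S) = -776 + m (W(m, S) = -5 + (-771 + m) = -776 + m)
U = 188275 (U = 187841 + 434 = 188275)
(W(-1431, 655) + U) + p = ((-776 - 1431) + 188275) + 3102404 = (-2207 + 188275) + 3102404 = 186068 + 3102404 = 3288472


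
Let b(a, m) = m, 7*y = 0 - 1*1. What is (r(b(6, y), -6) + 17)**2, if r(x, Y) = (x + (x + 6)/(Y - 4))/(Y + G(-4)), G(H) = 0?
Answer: 5745609/19600 ≈ 293.14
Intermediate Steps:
y = -1/7 (y = (0 - 1*1)/7 = (0 - 1)/7 = (1/7)*(-1) = -1/7 ≈ -0.14286)
r(x, Y) = (x + (6 + x)/(-4 + Y))/Y (r(x, Y) = (x + (x + 6)/(Y - 4))/(Y + 0) = (x + (6 + x)/(-4 + Y))/Y)
(r(b(6, y), -6) + 17)**2 = ((6 - 3*(-1/7) - 6*(-1/7))/((-6)*(-4 - 6)) + 17)**2 = (-1/6*(6 + 3/7 + 6/7)/(-10) + 17)**2 = (-1/6*(-1/10)*51/7 + 17)**2 = (17/140 + 17)**2 = (2397/140)**2 = 5745609/19600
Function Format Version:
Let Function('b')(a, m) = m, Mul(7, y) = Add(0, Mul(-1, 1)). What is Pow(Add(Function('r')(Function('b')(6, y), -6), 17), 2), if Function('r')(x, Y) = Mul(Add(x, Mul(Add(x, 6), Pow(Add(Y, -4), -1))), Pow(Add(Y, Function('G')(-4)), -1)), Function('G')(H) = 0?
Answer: Rational(5745609, 19600) ≈ 293.14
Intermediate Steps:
y = Rational(-1, 7) (y = Mul(Rational(1, 7), Add(0, Mul(-1, 1))) = Mul(Rational(1, 7), Add(0, -1)) = Mul(Rational(1, 7), -1) = Rational(-1, 7) ≈ -0.14286)
Function('r')(x, Y) = Mul(Pow(Y, -1), Add(x, Mul(Pow(Add(-4, Y), -1), Add(6, x)))) (Function('r')(x, Y) = Mul(Add(x, Mul(Add(x, 6), Pow(Add(Y, -4), -1))), Pow(Add(Y, 0), -1)) = Mul(Add(x, Mul(Add(6, x), Pow(Add(-4, Y), -1))), Pow(Y, -1)) = Mul(Add(x, Mul(Pow(Add(-4, Y), -1), Add(6, x))), Pow(Y, -1)) = Mul(Pow(Y, -1), Add(x, Mul(Pow(Add(-4, Y), -1), Add(6, x)))))
Pow(Add(Function('r')(Function('b')(6, y), -6), 17), 2) = Pow(Add(Mul(Pow(-6, -1), Pow(Add(-4, -6), -1), Add(6, Mul(-3, Rational(-1, 7)), Mul(-6, Rational(-1, 7)))), 17), 2) = Pow(Add(Mul(Rational(-1, 6), Pow(-10, -1), Add(6, Rational(3, 7), Rational(6, 7))), 17), 2) = Pow(Add(Mul(Rational(-1, 6), Rational(-1, 10), Rational(51, 7)), 17), 2) = Pow(Add(Rational(17, 140), 17), 2) = Pow(Rational(2397, 140), 2) = Rational(5745609, 19600)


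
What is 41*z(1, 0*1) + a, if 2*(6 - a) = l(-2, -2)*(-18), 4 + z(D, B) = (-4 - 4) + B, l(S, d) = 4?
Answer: -450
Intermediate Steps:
z(D, B) = -12 + B (z(D, B) = -4 + ((-4 - 4) + B) = -4 + (-8 + B) = -12 + B)
a = 42 (a = 6 - 2*(-18) = 6 - ½*(-72) = 6 + 36 = 42)
41*z(1, 0*1) + a = 41*(-12 + 0*1) + 42 = 41*(-12 + 0) + 42 = 41*(-12) + 42 = -492 + 42 = -450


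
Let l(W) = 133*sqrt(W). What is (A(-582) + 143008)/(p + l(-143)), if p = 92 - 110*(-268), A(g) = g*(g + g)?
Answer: 1054892384/38131857 - 4744376*I*sqrt(143)/38131857 ≈ 27.664 - 1.4879*I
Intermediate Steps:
A(g) = 2*g**2 (A(g) = g*(2*g) = 2*g**2)
p = 29572 (p = 92 + 29480 = 29572)
(A(-582) + 143008)/(p + l(-143)) = (2*(-582)**2 + 143008)/(29572 + 133*sqrt(-143)) = (2*338724 + 143008)/(29572 + 133*(I*sqrt(143))) = (677448 + 143008)/(29572 + 133*I*sqrt(143)) = 820456/(29572 + 133*I*sqrt(143))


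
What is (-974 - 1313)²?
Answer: 5230369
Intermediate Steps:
(-974 - 1313)² = (-2287)² = 5230369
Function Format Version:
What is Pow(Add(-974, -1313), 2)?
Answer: 5230369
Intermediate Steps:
Pow(Add(-974, -1313), 2) = Pow(-2287, 2) = 5230369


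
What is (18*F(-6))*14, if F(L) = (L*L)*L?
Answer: -54432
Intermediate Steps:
F(L) = L³ (F(L) = L²*L = L³)
(18*F(-6))*14 = (18*(-6)³)*14 = (18*(-216))*14 = -3888*14 = -54432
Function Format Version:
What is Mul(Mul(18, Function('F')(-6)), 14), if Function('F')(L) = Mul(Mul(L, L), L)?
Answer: -54432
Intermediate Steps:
Function('F')(L) = Pow(L, 3) (Function('F')(L) = Mul(Pow(L, 2), L) = Pow(L, 3))
Mul(Mul(18, Function('F')(-6)), 14) = Mul(Mul(18, Pow(-6, 3)), 14) = Mul(Mul(18, -216), 14) = Mul(-3888, 14) = -54432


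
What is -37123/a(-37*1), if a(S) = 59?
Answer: -37123/59 ≈ -629.20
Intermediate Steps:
-37123/a(-37*1) = -37123/59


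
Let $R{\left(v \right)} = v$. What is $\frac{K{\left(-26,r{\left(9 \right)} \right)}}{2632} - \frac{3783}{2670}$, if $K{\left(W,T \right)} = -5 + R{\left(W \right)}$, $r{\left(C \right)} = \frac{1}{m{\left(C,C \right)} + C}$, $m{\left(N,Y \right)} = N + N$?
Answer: $- \frac{1673271}{1171240} \approx -1.4286$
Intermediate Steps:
$m{\left(N,Y \right)} = 2 N$
$r{\left(C \right)} = \frac{1}{3 C}$ ($r{\left(C \right)} = \frac{1}{2 C + C} = \frac{1}{3 C}$)
$K{\left(W,T \right)} = -5 + W$
$\frac{K{\left(-26,r{\left(9 \right)} \right)}}{2632} - \frac{3783}{2670} = \frac{-5 - 26}{2632} - \frac{3783}{2670} = \left(-31\right) \frac{1}{2632} - \frac{1261}{890} = - \frac{31}{2632} - \frac{1261}{890} = - \frac{1673271}{1171240}$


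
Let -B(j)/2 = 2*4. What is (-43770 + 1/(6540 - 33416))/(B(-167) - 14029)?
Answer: 1176362521/377473420 ≈ 3.1164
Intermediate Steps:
B(j) = -16 (B(j) = -4*4 = -2*8 = -16)
(-43770 + 1/(6540 - 33416))/(B(-167) - 14029) = (-43770 + 1/(6540 - 33416))/(-16 - 14029) = (-43770 + 1/(-26876))/(-14045) = (-43770 - 1/26876)*(-1/14045) = -1176362521/26876*(-1/14045) = 1176362521/377473420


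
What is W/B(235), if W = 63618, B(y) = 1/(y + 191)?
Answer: 27101268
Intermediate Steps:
B(y) = 1/(191 + y)
W/B(235) = 63618/(1/(191 + 235)) = 63618/(1/426) = 63618*426 = 27101268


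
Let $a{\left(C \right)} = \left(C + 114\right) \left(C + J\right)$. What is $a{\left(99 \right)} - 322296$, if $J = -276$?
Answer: $-359997$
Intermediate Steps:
$a{\left(C \right)} = \left(-276 + C\right) \left(114 + C\right)$ ($a{\left(C \right)} = \left(C + 114\right) \left(C - 276\right) = \left(114 + C\right) \left(-276 + C\right) = \left(-276 + C\right) \left(114 + C\right)$)
$a{\left(99 \right)} - 322296 = \left(-31464 + 99^{2} - 16038\right) - 322296 = \left(-31464 + 9801 - 16038\right) - 322296 = -37701 - 322296 = -359997$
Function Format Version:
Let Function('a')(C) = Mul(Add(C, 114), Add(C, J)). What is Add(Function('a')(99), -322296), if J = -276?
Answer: -359997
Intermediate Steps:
Function('a')(C) = Mul(Add(-276, C), Add(114, C)) (Function('a')(C) = Mul(Add(C, 114), Add(C, -276)) = Mul(Add(114, C), Add(-276, C)) = Mul(Add(-276, C), Add(114, C)))
Add(Function('a')(99), -322296) = Add(Add(-31464, Pow(99, 2), Mul(-162, 99)), -322296) = Add(Add(-31464, 9801, -16038), -322296) = Add(-37701, -322296) = -359997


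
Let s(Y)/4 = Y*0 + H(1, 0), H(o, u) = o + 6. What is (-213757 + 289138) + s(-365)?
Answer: 75409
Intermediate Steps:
H(o, u) = 6 + o
s(Y) = 28 (s(Y) = 4*(Y*0 + (6 + 1)) = 4*(0 + 7) = 4*7 = 28)
(-213757 + 289138) + s(-365) = (-213757 + 289138) + 28 = 75381 + 28 = 75409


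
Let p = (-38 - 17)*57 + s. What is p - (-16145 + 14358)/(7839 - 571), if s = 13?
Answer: -22688909/7268 ≈ -3121.8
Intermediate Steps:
p = -3122 (p = (-38 - 17)*57 + 13 = -55*57 + 13 = -3135 + 13 = -3122)
p - (-16145 + 14358)/(7839 - 571) = -3122 - (-16145 + 14358)/(7839 - 571) = -3122 - (-1787)/7268 = -3122 - 1*(-1787/7268) = -3122 + 1787/7268 = -22688909/7268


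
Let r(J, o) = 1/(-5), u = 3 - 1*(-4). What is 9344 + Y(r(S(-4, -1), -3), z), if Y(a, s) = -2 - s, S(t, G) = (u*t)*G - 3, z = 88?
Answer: 9254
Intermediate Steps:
u = 7 (u = 3 + 4 = 7)
S(t, G) = -3 + 7*G*t (S(t, G) = (7*t)*G - 3 = 7*G*t - 3 = -3 + 7*G*t)
r(J, o) = -⅕
9344 + Y(r(S(-4, -1), -3), z) = 9344 + (-2 - 1*88) = 9344 + (-2 - 88) = 9344 - 90 = 9254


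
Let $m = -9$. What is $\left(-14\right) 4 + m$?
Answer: $-65$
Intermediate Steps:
$\left(-14\right) 4 + m = \left(-14\right) 4 - 9 = -56 - 9 = -65$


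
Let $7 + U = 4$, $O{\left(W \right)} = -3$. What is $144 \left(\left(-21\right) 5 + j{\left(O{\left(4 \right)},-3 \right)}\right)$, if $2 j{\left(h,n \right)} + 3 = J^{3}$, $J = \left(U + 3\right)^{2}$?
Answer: $-15336$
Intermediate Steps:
$U = -3$ ($U = -7 + 4 = -3$)
$J = 0$ ($J = \left(-3 + 3\right)^{2} = 0^{2} = 0$)
$j{\left(h,n \right)} = - \frac{3}{2}$ ($j{\left(h,n \right)} = - \frac{3}{2} + \frac{0^{3}}{2} = - \frac{3}{2} + \frac{1}{2} \cdot 0 = - \frac{3}{2} + 0 = - \frac{3}{2}$)
$144 \left(\left(-21\right) 5 + j{\left(O{\left(4 \right)},-3 \right)}\right) = 144 \left(\left(-21\right) 5 - \frac{3}{2}\right) = 144 \left(-105 - \frac{3}{2}\right) = 144 \left(- \frac{213}{2}\right) = -15336$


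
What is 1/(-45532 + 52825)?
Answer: 1/7293 ≈ 0.00013712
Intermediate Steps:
1/(-45532 + 52825) = 1/7293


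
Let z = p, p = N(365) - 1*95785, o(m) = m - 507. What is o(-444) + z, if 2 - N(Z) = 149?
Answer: -96883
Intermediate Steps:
N(Z) = -147 (N(Z) = 2 - 1*149 = 2 - 149 = -147)
o(m) = -507 + m
p = -95932 (p = -147 - 1*95785 = -147 - 95785 = -95932)
z = -95932
o(-444) + z = (-507 - 444) - 95932 = -951 - 95932 = -96883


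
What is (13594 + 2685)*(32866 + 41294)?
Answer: 1207250640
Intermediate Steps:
(13594 + 2685)*(32866 + 41294) = 16279*74160 = 1207250640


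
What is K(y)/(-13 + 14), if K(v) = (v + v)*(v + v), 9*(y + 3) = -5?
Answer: 4096/81 ≈ 50.568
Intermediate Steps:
y = -32/9 (y = -3 + (1/9)*(-5) = -3 - 5/9 = -32/9 ≈ -3.5556)
K(v) = 4*v**2 (K(v) = (2*v)*(2*v) = 4*v**2)
K(y)/(-13 + 14) = (4*(-32/9)**2)/(-13 + 14) = (4*(1024/81))/1 = 1*(4096/81) = 4096/81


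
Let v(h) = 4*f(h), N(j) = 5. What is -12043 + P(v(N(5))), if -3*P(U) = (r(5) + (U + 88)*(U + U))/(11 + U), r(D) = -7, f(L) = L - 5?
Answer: -397412/33 ≈ -12043.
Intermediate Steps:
f(L) = -5 + L
v(h) = -20 + 4*h (v(h) = 4*(-5 + h) = -20 + 4*h)
P(U) = -(-7 + 2*U*(88 + U))/(3*(11 + U)) (P(U) = -(-7 + (U + 88)*(U + U))/(3*(11 + U)) = -(-7 + (88 + U)*(2*U))/(3*(11 + U)) = -(-7 + 2*U*(88 + U))/(3*(11 + U)))
-12043 + P(v(N(5))) = -12043 + (7 - 176*(-20 + 4*5) - 2*(-20 + 4*5)²)/(3*(11 + (-20 + 4*5))) = -12043 + (7 - 176*(-20 + 20) - 2*(-20 + 20)²)/(3*(11 + (-20 + 20))) = -12043 + (7 - 176*0 - 2*0²)/(3*(11 + 0)) = -12043 + (⅓)*(7 + 0 - 2*0)/11 = -12043 + (⅓)*(1/11)*(7 + 0 + 0) = -12043 + (⅓)*(1/11)*7 = -12043 + 7/33 = -397412/33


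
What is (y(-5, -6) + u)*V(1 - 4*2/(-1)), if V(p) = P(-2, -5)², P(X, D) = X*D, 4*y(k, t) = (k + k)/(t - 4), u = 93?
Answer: 9325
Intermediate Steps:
y(k, t) = k/(2*(-4 + t)) (y(k, t) = ((k + k)/(t - 4))/4 = ((2*k)/(-4 + t))/4 = (2*k/(-4 + t))/4 = k/(2*(-4 + t)))
P(X, D) = D*X
V(p) = 100 (V(p) = (-5*(-2))² = 10² = 100)
(y(-5, -6) + u)*V(1 - 4*2/(-1)) = ((½)*(-5)/(-4 - 6) + 93)*100 = ((½)*(-5)/(-10) + 93)*100 = ((½)*(-5)*(-⅒) + 93)*100 = (¼ + 93)*100 = (373/4)*100 = 9325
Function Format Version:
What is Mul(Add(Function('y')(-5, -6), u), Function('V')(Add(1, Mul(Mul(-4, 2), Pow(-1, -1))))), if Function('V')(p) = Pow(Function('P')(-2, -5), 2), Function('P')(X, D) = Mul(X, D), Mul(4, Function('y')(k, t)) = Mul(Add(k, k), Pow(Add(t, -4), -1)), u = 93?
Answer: 9325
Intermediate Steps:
Function('y')(k, t) = Mul(Rational(1, 2), k, Pow(Add(-4, t), -1)) (Function('y')(k, t) = Mul(Rational(1, 4), Mul(Add(k, k), Pow(Add(t, -4), -1))) = Mul(Rational(1, 4), Mul(Mul(2, k), Pow(Add(-4, t), -1))) = Mul(Rational(1, 4), Mul(2, k, Pow(Add(-4, t), -1))) = Mul(Rational(1, 2), k, Pow(Add(-4, t), -1)))
Function('P')(X, D) = Mul(D, X)
Function('V')(p) = 100 (Function('V')(p) = Pow(Mul(-5, -2), 2) = Pow(10, 2) = 100)
Mul(Add(Function('y')(-5, -6), u), Function('V')(Add(1, Mul(Mul(-4, 2), Pow(-1, -1))))) = Mul(Add(Mul(Rational(1, 2), -5, Pow(Add(-4, -6), -1)), 93), 100) = Mul(Add(Mul(Rational(1, 2), -5, Pow(-10, -1)), 93), 100) = Mul(Add(Mul(Rational(1, 2), -5, Rational(-1, 10)), 93), 100) = Mul(Add(Rational(1, 4), 93), 100) = Mul(Rational(373, 4), 100) = 9325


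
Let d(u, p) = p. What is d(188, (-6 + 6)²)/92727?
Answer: 0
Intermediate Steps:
d(188, (-6 + 6)²)/92727 = (-6 + 6)²/92727 = 0²*(1/92727) = 0*(1/92727) = 0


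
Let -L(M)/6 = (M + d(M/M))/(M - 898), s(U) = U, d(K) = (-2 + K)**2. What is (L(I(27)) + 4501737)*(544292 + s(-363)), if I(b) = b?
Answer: 2132752731750255/871 ≈ 2.4486e+12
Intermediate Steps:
L(M) = -6*(1 + M)/(-898 + M) (L(M) = -6*(M + (-2 + M/M)**2)/(M - 898) = -6*(M + (-2 + 1)**2)/(-898 + M) = -6*(M + (-1)**2)/(-898 + M) = -6*(M + 1)/(-898 + M) = -6*(1 + M)/(-898 + M))
(L(I(27)) + 4501737)*(544292 + s(-363)) = (6*(-1 - 1*27)/(-898 + 27) + 4501737)*(544292 - 363) = (6*(-1 - 27)/(-871) + 4501737)*543929 = (6*(-1/871)*(-28) + 4501737)*543929 = (168/871 + 4501737)*543929 = (3921013095/871)*543929 = 2132752731750255/871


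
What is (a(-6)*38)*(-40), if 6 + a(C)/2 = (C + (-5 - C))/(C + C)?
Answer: 50920/3 ≈ 16973.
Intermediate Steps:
a(C) = -12 - 5/C (a(C) = -12 + 2*((C + (-5 - C))/(C + C)) = -12 + 2*(-5*1/(2*C)) = -12 + 2*(-5/(2*C)) = -12 - 5/C)
(a(-6)*38)*(-40) = ((-12 - 5/(-6))*38)*(-40) = ((-12 - 5*(-⅙))*38)*(-40) = ((-12 + ⅚)*38)*(-40) = -67/6*38*(-40) = -1273/3*(-40) = 50920/3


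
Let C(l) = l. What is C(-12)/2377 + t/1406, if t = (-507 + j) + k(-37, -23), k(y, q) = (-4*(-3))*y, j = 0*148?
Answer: -2277399/3342062 ≈ -0.68144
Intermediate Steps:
j = 0
k(y, q) = 12*y
t = -951 (t = (-507 + 0) + 12*(-37) = -507 - 444 = -951)
C(-12)/2377 + t/1406 = -12/2377 - 951/1406 = -2277399/3342062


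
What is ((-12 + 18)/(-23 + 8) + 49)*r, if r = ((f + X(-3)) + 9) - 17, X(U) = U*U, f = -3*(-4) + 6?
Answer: 4617/5 ≈ 923.40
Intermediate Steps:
f = 18 (f = 12 + 6 = 18)
X(U) = U²
r = 19 (r = ((18 + (-3)²) + 9) - 17 = ((18 + 9) + 9) - 17 = (27 + 9) - 17 = 36 - 17 = 19)
((-12 + 18)/(-23 + 8) + 49)*r = ((-12 + 18)/(-23 + 8) + 49)*19 = (6/(-15) + 49)*19 = (6*(-1/15) + 49)*19 = (-⅖ + 49)*19 = (243/5)*19 = 4617/5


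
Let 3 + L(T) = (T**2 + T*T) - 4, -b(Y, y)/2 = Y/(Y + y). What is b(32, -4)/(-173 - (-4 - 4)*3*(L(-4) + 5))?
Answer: -16/3829 ≈ -0.0041786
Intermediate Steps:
b(Y, y) = -2*Y/(Y + y)
L(T) = -7 + 2*T**2 (L(T) = -3 + ((T**2 + T*T) - 4) = -3 + ((T**2 + T**2) - 4) = -3 + (2*T**2 - 4) = -3 + (-4 + 2*T**2) = -7 + 2*T**2)
b(32, -4)/(-173 - (-4 - 4)*3*(L(-4) + 5)) = (-2*32/(32 - 4))/(-173 - (-4 - 4)*3*((-7 + 2*(-4)**2) + 5)) = (-2*32/28)/(-173 - (-8*3)*((-7 + 2*16) + 5)) = (-2*32*1/28)/(-173 - (-24)*((-7 + 32) + 5)) = -16/(7*(-173 - (-24)*(25 + 5))) = -16/(7*(-173 - (-24)*30)) = -16/(7*(-173 - 1*(-720))) = -16/(7*(-173 + 720)) = -16/7/547 = -16/7*1/547 = -16/3829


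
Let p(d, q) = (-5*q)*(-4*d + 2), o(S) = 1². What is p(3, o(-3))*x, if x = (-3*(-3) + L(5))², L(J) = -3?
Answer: 1800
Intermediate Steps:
o(S) = 1
p(d, q) = -5*q*(2 - 4*d) (p(d, q) = (-5*q)*(2 - 4*d) = -5*q*(2 - 4*d))
x = 36 (x = (-3*(-3) - 3)² = (9 - 3)² = 6² = 36)
p(3, o(-3))*x = (10*1*(-1 + 2*3))*36 = (10*1*(-1 + 6))*36 = (10*1*5)*36 = 50*36 = 1800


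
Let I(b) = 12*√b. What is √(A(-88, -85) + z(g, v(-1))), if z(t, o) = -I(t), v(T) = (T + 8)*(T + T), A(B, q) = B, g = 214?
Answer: 2*√(-22 - 3*√214) ≈ 16.234*I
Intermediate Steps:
v(T) = 2*T*(8 + T) (v(T) = (8 + T)*(2*T) = 2*T*(8 + T))
z(t, o) = -12*√t
√(A(-88, -85) + z(g, v(-1))) = √(-88 - 12*√214)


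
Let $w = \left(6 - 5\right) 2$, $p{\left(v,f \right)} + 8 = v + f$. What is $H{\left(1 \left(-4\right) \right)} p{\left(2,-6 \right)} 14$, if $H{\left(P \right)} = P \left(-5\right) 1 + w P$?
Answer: $-2016$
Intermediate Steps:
$p{\left(v,f \right)} = -8 + f + v$ ($p{\left(v,f \right)} = -8 + \left(v + f\right) = -8 + \left(f + v\right) = -8 + f + v$)
$w = 2$ ($w = 1 \cdot 2 = 2$)
$H{\left(P \right)} = - 3 P$ ($H{\left(P \right)} = P \left(-5\right) 1 + 2 P = - 5 P 1 + 2 P = - 5 P + 2 P = - 3 P$)
$H{\left(1 \left(-4\right) \right)} p{\left(2,-6 \right)} 14 = - 3 \cdot 1 \left(-4\right) \left(-8 - 6 + 2\right) 14 = \left(-3\right) \left(-4\right) \left(-12\right) 14 = 12 \left(-12\right) 14 = \left(-144\right) 14 = -2016$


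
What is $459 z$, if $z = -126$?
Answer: $-57834$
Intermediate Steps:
$459 z = 459 \left(-126\right) = -57834$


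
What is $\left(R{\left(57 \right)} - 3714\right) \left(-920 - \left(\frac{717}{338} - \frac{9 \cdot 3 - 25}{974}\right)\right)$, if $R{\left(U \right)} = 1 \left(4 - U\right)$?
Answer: $\frac{571779221887}{164606} \approx 3.4736 \cdot 10^{6}$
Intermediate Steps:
$R{\left(U \right)} = 4 - U$
$\left(R{\left(57 \right)} - 3714\right) \left(-920 - \left(\frac{717}{338} - \frac{9 \cdot 3 - 25}{974}\right)\right) = \left(\left(4 - 57\right) - 3714\right) \left(-920 - \left(\frac{717}{338} - \frac{9 \cdot 3 - 25}{974}\right)\right) = \left(\left(4 - 57\right) - 3714\right) \left(-920 - \left(\frac{717}{338} - \left(27 - 25\right) \frac{1}{974}\right)\right) = \left(-53 - 3714\right) \left(-920 + \left(- \frac{717}{338} + 2 \cdot \frac{1}{974}\right)\right) = - 3767 \left(-920 + \left(- \frac{717}{338} + \frac{1}{487}\right)\right) = - 3767 \left(-920 - \frac{348841}{164606}\right) = \left(-3767\right) \left(- \frac{151786361}{164606}\right) = \frac{571779221887}{164606}$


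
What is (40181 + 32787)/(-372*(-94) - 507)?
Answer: 10424/4923 ≈ 2.1174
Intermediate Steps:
(40181 + 32787)/(-372*(-94) - 507) = 72968/(34968 - 507) = 72968/34461 = 72968*(1/34461) = 10424/4923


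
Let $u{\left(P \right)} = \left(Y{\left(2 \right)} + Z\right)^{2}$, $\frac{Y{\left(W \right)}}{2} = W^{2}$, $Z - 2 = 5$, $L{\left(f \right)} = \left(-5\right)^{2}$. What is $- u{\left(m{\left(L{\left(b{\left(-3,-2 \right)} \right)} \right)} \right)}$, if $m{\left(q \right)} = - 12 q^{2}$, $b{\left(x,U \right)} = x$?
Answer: $-225$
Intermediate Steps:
$L{\left(f \right)} = 25$
$Z = 7$ ($Z = 2 + 5 = 7$)
$Y{\left(W \right)} = 2 W^{2}$
$u{\left(P \right)} = 225$ ($u{\left(P \right)} = \left(2 \cdot 2^{2} + 7\right)^{2} = \left(2 \cdot 4 + 7\right)^{2} = \left(8 + 7\right)^{2} = 15^{2} = 225$)
$- u{\left(m{\left(L{\left(b{\left(-3,-2 \right)} \right)} \right)} \right)} = \left(-1\right) 225 = -225$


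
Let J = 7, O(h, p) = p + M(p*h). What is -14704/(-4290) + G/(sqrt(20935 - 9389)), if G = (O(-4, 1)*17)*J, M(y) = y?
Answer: 7352/2145 - 357*sqrt(11546)/11546 ≈ 0.10510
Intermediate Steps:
O(h, p) = p + h*p (O(h, p) = p + p*h = p + h*p)
G = -357 (G = ((1*(1 - 4))*17)*7 = ((1*(-3))*17)*7 = -3*17*7 = -51*7 = -357)
-14704/(-4290) + G/(sqrt(20935 - 9389)) = -14704/(-4290) - 357/sqrt(20935 - 9389) = -14704*(-1/4290) - 357*sqrt(11546)/11546 = 7352/2145 - 357*sqrt(11546)/11546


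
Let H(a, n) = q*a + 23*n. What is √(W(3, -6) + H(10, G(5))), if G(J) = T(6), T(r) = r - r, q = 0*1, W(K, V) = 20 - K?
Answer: √17 ≈ 4.1231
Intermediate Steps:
q = 0
T(r) = 0
G(J) = 0
H(a, n) = 23*n (H(a, n) = 0*a + 23*n = 0 + 23*n = 23*n)
√(W(3, -6) + H(10, G(5))) = √((20 - 1*3) + 23*0) = √((20 - 3) + 0) = √(17 + 0) = √17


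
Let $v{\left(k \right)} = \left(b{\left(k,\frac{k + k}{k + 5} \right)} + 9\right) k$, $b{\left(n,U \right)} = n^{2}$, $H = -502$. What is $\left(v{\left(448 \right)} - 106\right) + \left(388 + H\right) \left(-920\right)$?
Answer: $90024198$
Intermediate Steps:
$v{\left(k \right)} = k \left(9 + k^{2}\right)$ ($v{\left(k \right)} = \left(k^{2} + 9\right) k = \left(9 + k^{2}\right) k = k \left(9 + k^{2}\right)$)
$\left(v{\left(448 \right)} - 106\right) + \left(388 + H\right) \left(-920\right) = \left(448 \left(9 + 448^{2}\right) - 106\right) + \left(388 - 502\right) \left(-920\right) = \left(448 \left(9 + 200704\right) - 106\right) - -104880 = \left(448 \cdot 200713 - 106\right) + 104880 = \left(89919424 - 106\right) + 104880 = 89919318 + 104880 = 90024198$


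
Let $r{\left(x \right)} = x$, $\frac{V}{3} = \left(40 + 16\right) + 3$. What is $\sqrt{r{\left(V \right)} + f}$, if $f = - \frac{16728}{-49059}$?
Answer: $\frac{\sqrt{5269403569}}{5451} \approx 13.317$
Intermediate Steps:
$V = 177$ ($V = 3 \left(\left(40 + 16\right) + 3\right) = 3 \left(56 + 3\right) = 3 \cdot 59 = 177$)
$f = \frac{5576}{16353}$ ($f = \left(-16728\right) \left(- \frac{1}{49059}\right) = \frac{5576}{16353} \approx 0.34098$)
$\sqrt{r{\left(V \right)} + f} = \sqrt{177 + \frac{5576}{16353}} = \sqrt{\frac{2900057}{16353}} = \frac{\sqrt{5269403569}}{5451}$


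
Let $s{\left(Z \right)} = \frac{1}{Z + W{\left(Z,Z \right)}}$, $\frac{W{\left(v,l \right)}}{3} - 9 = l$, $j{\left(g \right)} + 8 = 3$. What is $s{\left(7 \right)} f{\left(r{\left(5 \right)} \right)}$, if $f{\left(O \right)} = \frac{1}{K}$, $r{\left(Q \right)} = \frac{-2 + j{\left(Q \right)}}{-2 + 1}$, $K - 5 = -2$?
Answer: $\frac{1}{165} \approx 0.0060606$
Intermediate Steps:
$K = 3$ ($K = 5 - 2 = 3$)
$j{\left(g \right)} = -5$ ($j{\left(g \right)} = -8 + 3 = -5$)
$W{\left(v,l \right)} = 27 + 3 l$
$s{\left(Z \right)} = \frac{1}{27 + 4 Z}$ ($s{\left(Z \right)} = \frac{1}{Z + \left(27 + 3 Z\right)} = \frac{1}{27 + 4 Z}$)
$r{\left(Q \right)} = 7$ ($r{\left(Q \right)} = \frac{-2 - 5}{-2 + 1} = - \frac{7}{-1} = \left(-7\right) \left(-1\right) = 7$)
$f{\left(O \right)} = \frac{1}{3}$
$s{\left(7 \right)} f{\left(r{\left(5 \right)} \right)} = \frac{1}{27 + 4 \cdot 7} \cdot \frac{1}{3} = \frac{1}{27 + 28} \cdot \frac{1}{3} = \frac{1}{55} \cdot \frac{1}{3} = \frac{1}{165}$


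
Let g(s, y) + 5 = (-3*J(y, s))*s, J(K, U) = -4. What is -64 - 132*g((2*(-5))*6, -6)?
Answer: 95636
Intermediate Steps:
g(s, y) = -5 + 12*s (g(s, y) = -5 + (-3*(-4))*s = -5 + 12*s)
-64 - 132*g((2*(-5))*6, -6) = -64 - 132*(-5 + 12*((2*(-5))*6)) = -64 - 132*(-5 + 12*(-10*6)) = -64 - 132*(-5 + 12*(-60)) = -64 - 132*(-5 - 720) = -64 - 132*(-725) = -64 + 95700 = 95636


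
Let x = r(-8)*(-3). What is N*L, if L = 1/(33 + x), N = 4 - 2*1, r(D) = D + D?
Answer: 2/81 ≈ 0.024691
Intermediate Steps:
r(D) = 2*D
x = 48 (x = (2*(-8))*(-3) = -16*(-3) = 48)
N = 2 (N = 4 - 2 = 2)
L = 1/81 (L = 1/(33 + 48) = 1/81 ≈ 0.012346)
N*L = 2*(1/81) = 2/81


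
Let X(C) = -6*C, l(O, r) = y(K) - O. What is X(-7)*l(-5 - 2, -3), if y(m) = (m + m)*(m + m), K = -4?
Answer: 2982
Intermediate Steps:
y(m) = 4*m² (y(m) = (2*m)*(2*m) = 4*m²)
l(O, r) = 64 - O (l(O, r) = 4*(-4)² - O = 4*16 - O = 64 - O)
X(-7)*l(-5 - 2, -3) = (-6*(-7))*(64 - (-5 - 2)) = 42*(64 - 1*(-7)) = 42*(64 + 7) = 42*71 = 2982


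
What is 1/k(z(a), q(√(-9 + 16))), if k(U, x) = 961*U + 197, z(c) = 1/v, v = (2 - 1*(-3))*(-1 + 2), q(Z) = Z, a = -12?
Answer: 5/1946 ≈ 0.0025694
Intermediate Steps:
v = 5 (v = (2 + 3)*1 = 5*1 = 5)
z(c) = ⅕ (z(c) = 1/5 = ⅕)
k(U, x) = 197 + 961*U
1/k(z(a), q(√(-9 + 16))) = 1/(197 + 961*(⅕)) = 1/(197 + 961/5) = 1/(1946/5) = 5/1946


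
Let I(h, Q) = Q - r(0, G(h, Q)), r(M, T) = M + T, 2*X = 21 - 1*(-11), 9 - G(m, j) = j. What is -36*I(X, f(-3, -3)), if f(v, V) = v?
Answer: 540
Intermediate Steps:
G(m, j) = 9 - j
X = 16 (X = (21 - 1*(-11))/2 = (21 + 11)/2 = (1/2)*32 = 16)
I(h, Q) = -9 + 2*Q (I(h, Q) = Q - (0 + (9 - Q)) = Q - (9 - Q) = Q + (-9 + Q) = -9 + 2*Q)
-36*I(X, f(-3, -3)) = -36*(-9 + 2*(-3)) = -36*(-9 - 6) = -36*(-15) = 540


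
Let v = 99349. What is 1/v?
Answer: 1/99349 ≈ 1.0066e-5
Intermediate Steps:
1/v = 1/99349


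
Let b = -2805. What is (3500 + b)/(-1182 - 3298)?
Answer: -139/896 ≈ -0.15513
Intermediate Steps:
(3500 + b)/(-1182 - 3298) = (3500 - 2805)/(-1182 - 3298) = 695/(-4480) = 695*(-1/4480) = -139/896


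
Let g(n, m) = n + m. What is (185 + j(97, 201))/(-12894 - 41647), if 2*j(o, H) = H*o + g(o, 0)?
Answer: -9982/54541 ≈ -0.18302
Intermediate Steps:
g(n, m) = m + n
j(o, H) = o/2 + H*o/2 (j(o, H) = (H*o + (0 + o))/2 = (H*o + o)/2 = (o + H*o)/2 = o/2 + H*o/2)
(185 + j(97, 201))/(-12894 - 41647) = (185 + (½)*97*(1 + 201))/(-12894 - 41647) = (185 + (½)*97*202)/(-54541) = (185 + 9797)*(-1/54541) = 9982*(-1/54541) = -9982/54541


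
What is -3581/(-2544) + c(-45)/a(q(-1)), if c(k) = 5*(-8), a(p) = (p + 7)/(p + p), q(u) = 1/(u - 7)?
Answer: 80095/27984 ≈ 2.8622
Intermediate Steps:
q(u) = 1/(-7 + u)
a(p) = (7 + p)/(2*p) (a(p) = (7 + p)/((2*p)) = (7 + p)*(1/(2*p)) = (7 + p)/(2*p))
c(k) = -40
-3581/(-2544) + c(-45)/a(q(-1)) = -3581/(-2544) - 40*2/((-7 - 1)*(7 + 1/(-7 - 1))) = -3581*(-1/2544) - 40*(-1/(4*(7 + 1/(-8)))) = 3581/2544 - 40*(-1/(4*(7 - 1/8))) = 3581/2544 - 40/((1/2)*(-8)*(55/8)) = 3581/2544 - 40/(-55/2) = 3581/2544 - 40*(-2/55) = 3581/2544 + 16/11 = 80095/27984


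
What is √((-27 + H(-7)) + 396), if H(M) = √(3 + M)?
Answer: √(369 + 2*I) ≈ 19.209 + 0.05206*I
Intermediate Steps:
√((-27 + H(-7)) + 396) = √((-27 + √(3 - 7)) + 396) = √((-27 + √(-4)) + 396) = √((-27 + 2*I) + 396) = √(369 + 2*I)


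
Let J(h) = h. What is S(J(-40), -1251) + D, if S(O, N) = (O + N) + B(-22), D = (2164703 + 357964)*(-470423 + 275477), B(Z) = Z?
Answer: -491783842295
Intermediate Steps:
D = -491783840982 (D = 2522667*(-194946) = -491783840982)
S(O, N) = -22 + N + O (S(O, N) = (O + N) - 22 = (N + O) - 22 = -22 + N + O)
S(J(-40), -1251) + D = (-22 - 1251 - 40) - 491783840982 = -1313 - 491783840982 = -491783842295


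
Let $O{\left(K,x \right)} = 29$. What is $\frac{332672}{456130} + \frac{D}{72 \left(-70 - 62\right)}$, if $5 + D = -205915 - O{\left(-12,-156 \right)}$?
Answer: $\frac{48550616029}{2167529760} \approx 22.399$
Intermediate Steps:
$D = -205949$ ($D = -5 - 205944 = -205949$)
$\frac{332672}{456130} + \frac{D}{72 \left(-70 - 62\right)} = \frac{332672}{456130} - \frac{205949}{72 \left(-70 - 62\right)} = 332672 \cdot \frac{1}{456130} - \frac{205949}{72 \left(-132\right)} = \frac{166336}{228065} - \frac{205949}{-9504} = \frac{166336}{228065} - - \frac{205949}{9504} = \frac{166336}{228065} + \frac{205949}{9504} = \frac{48550616029}{2167529760}$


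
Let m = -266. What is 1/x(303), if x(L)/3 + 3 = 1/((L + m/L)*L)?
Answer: -91543/823884 ≈ -0.11111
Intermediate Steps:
x(L) = -9 + 3/(L*(L - 266/L)) (x(L) = -9 + 3*(1/((L - 266/L)*L)) = -9 + 3*(1/(L*(L - 266/L))) = -9 + 3/(L*(L - 266/L)))
1/x(303) = 1/(3*(799 - 3*303**2)/(-266 + 303**2)) = 1/(3*(799 - 3*91809)/(-266 + 91809)) = 1/(3*(799 - 275427)/91543) = 1/(3*(1/91543)*(-274628)) = 1/(-823884/91543) = -91543/823884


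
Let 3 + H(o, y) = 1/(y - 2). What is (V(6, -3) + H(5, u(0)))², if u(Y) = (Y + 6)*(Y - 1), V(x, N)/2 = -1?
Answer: 1681/64 ≈ 26.266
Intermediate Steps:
V(x, N) = -2 (V(x, N) = 2*(-1) = -2)
u(Y) = (-1 + Y)*(6 + Y) (u(Y) = (6 + Y)*(-1 + Y) = (-1 + Y)*(6 + Y))
H(o, y) = -3 + 1/(-2 + y) (H(o, y) = -3 + 1/(y - 2) = -3 + 1/(-2 + y))
(V(6, -3) + H(5, u(0)))² = (-2 + (7 - 3*(-6 + 0² + 5*0))/(-2 + (-6 + 0² + 5*0)))² = (-2 + (7 - 3*(-6 + 0 + 0))/(-2 + (-6 + 0 + 0)))² = (-2 + (7 - 3*(-6))/(-2 - 6))² = (-2 + (7 + 18)/(-8))² = (-2 - ⅛*25)² = (-2 - 25/8)² = (-41/8)² = 1681/64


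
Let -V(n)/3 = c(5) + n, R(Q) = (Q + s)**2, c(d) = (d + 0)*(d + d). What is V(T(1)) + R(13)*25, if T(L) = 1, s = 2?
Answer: 5472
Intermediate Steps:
c(d) = 2*d**2 (c(d) = d*(2*d) = 2*d**2)
R(Q) = (2 + Q)**2 (R(Q) = (Q + 2)**2 = (2 + Q)**2)
V(n) = -150 - 3*n (V(n) = -3*(2*5**2 + n) = -3*(2*25 + n) = -3*(50 + n) = -150 - 3*n)
V(T(1)) + R(13)*25 = (-150 - 3*1) + (2 + 13)**2*25 = (-150 - 3) + 15**2*25 = -153 + 225*25 = -153 + 5625 = 5472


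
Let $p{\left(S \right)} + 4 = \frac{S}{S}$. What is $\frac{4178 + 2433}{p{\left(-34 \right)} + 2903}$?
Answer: $\frac{6611}{2900} \approx 2.2797$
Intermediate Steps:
$p{\left(S \right)} = -3$ ($p{\left(S \right)} = -4 + \frac{S}{S} = -4 + 1 = -3$)
$\frac{4178 + 2433}{p{\left(-34 \right)} + 2903} = \frac{4178 + 2433}{-3 + 2903} = \frac{6611}{2900}$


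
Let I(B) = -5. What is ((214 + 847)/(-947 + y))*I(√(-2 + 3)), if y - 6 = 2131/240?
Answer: 1273200/223709 ≈ 5.6913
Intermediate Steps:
y = 3571/240 (y = 6 + 2131/240 = 3571/240 ≈ 14.879)
((214 + 847)/(-947 + y))*I(√(-2 + 3)) = ((214 + 847)/(-947 + 3571/240))*(-5) = (1061/(-223709/240))*(-5) = (1061*(-240/223709))*(-5) = -254640/223709*(-5) = 1273200/223709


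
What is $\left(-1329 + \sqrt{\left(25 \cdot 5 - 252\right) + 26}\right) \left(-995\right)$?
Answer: $1322355 - 995 i \sqrt{101} \approx 1.3224 \cdot 10^{6} - 9999.6 i$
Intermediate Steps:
$\left(-1329 + \sqrt{\left(25 \cdot 5 - 252\right) + 26}\right) \left(-995\right) = \left(-1329 + \sqrt{\left(125 - 252\right) + 26}\right) \left(-995\right) = \left(-1329 + \sqrt{-127 + 26}\right) \left(-995\right) = \left(-1329 + \sqrt{-101}\right) \left(-995\right) = \left(-1329 + i \sqrt{101}\right) \left(-995\right) = 1322355 - 995 i \sqrt{101}$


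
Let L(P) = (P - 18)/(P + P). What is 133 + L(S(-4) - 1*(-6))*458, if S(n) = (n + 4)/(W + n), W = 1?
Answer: -325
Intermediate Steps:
S(n) = (4 + n)/(1 + n) (S(n) = (n + 4)/(1 + n) = (4 + n)/(1 + n))
L(P) = (-18 + P)/(2*P) (L(P) = (-18 + P)/((2*P)) = (-18 + P)*(1/(2*P)) = (-18 + P)/(2*P))
133 + L(S(-4) - 1*(-6))*458 = 133 + ((-18 + ((4 - 4)/(1 - 4) - 1*(-6)))/(2*((4 - 4)/(1 - 4) - 1*(-6))))*458 = 133 + ((-18 + (0/(-3) + 6))/(2*(0/(-3) + 6)))*458 = 133 + ((-18 + (-⅓*0 + 6))/(2*(-⅓*0 + 6)))*458 = 133 + ((-18 + (0 + 6))/(2*(0 + 6)))*458 = 133 + ((½)*(-18 + 6)/6)*458 = 133 + ((½)*(⅙)*(-12))*458 = 133 - 1*458 = 133 - 458 = -325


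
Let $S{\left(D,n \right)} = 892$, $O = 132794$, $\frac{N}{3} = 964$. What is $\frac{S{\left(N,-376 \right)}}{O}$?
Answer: $\frac{446}{66397} \approx 0.0067172$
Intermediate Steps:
$N = 2892$ ($N = 3 \cdot 964 = 2892$)
$\frac{S{\left(N,-376 \right)}}{O} = \frac{892}{132794} = 892 \cdot \frac{1}{132794} = \frac{446}{66397}$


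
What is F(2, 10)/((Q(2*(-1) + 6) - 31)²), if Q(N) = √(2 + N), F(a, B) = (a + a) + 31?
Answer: 35/(31 - √6)² ≈ 0.042938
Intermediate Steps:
F(a, B) = 31 + 2*a (F(a, B) = 2*a + 31 = 31 + 2*a)
F(2, 10)/((Q(2*(-1) + 6) - 31)²) = (31 + 2*2)/((√(2 + (2*(-1) + 6)) - 31)²) = (31 + 4)/((√(2 + (-2 + 6)) - 31)²) = 35/((√(2 + 4) - 31)²) = 35/((√6 - 31)²) = 35/((-31 + √6)²) = 35/(-31 + √6)²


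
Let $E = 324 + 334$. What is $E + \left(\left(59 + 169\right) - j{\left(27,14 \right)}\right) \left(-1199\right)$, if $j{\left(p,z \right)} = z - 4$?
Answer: $-260724$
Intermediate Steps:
$j{\left(p,z \right)} = -4 + z$
$E = 658$
$E + \left(\left(59 + 169\right) - j{\left(27,14 \right)}\right) \left(-1199\right) = 658 + \left(\left(59 + 169\right) - \left(-4 + 14\right)\right) \left(-1199\right) = 658 + \left(228 - 10\right) \left(-1199\right) = 658 + 218 \left(-1199\right) = 658 - 261382 = -260724$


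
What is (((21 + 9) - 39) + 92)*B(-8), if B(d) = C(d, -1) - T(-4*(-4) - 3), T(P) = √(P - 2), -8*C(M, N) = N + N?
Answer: 83/4 - 83*√11 ≈ -254.53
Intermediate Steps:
C(M, N) = -N/4 (C(M, N) = -(N + N)/8 = -N/4)
T(P) = √(-2 + P)
B(d) = ¼ - √11 (B(d) = -¼*(-1) - √(-2 + (-4*(-4) - 3)) = ¼ - √(-2 + (16 - 3)) = ¼ - √(-2 + 13) = ¼ - √11)
(((21 + 9) - 39) + 92)*B(-8) = (((21 + 9) - 39) + 92)*(¼ - √11) = ((30 - 39) + 92)*(¼ - √11) = (-9 + 92)*(¼ - √11) = 83*(¼ - √11) = 83/4 - 83*√11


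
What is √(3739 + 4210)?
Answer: √7949 ≈ 89.157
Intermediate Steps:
√(3739 + 4210) = √7949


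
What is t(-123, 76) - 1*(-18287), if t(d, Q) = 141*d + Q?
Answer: 1020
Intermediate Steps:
t(d, Q) = Q + 141*d
t(-123, 76) - 1*(-18287) = (76 + 141*(-123)) - 1*(-18287) = (76 - 17343) + 18287 = -17267 + 18287 = 1020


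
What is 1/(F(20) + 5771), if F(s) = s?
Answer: 1/5791 ≈ 0.00017268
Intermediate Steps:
1/(F(20) + 5771) = 1/(20 + 5771) = 1/5791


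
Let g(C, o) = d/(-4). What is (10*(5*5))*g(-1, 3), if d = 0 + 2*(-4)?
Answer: 500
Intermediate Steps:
d = -8 (d = 0 - 8 = -8)
g(C, o) = 2 (g(C, o) = -8/(-4) = -8*(-¼) = 2)
(10*(5*5))*g(-1, 3) = (10*(5*5))*2 = (10*25)*2 = 250*2 = 500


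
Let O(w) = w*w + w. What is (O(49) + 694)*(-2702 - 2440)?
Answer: -16166448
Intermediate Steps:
O(w) = w + w² (O(w) = w² + w = w + w²)
(O(49) + 694)*(-2702 - 2440) = (49*(1 + 49) + 694)*(-2702 - 2440) = (49*50 + 694)*(-5142) = (2450 + 694)*(-5142) = 3144*(-5142) = -16166448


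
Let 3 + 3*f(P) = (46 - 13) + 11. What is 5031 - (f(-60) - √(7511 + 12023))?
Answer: 15052/3 + √19534 ≈ 5157.1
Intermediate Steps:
f(P) = 41/3 (f(P) = -1 + ((46 - 13) + 11)/3 = -1 + (33 + 11)/3 = -1 + (⅓)*44 = -1 + 44/3 = 41/3)
5031 - (f(-60) - √(7511 + 12023)) = 5031 - (41/3 - √(7511 + 12023)) = 5031 - (41/3 - √19534) = 5031 + (-41/3 + √19534) = 15052/3 + √19534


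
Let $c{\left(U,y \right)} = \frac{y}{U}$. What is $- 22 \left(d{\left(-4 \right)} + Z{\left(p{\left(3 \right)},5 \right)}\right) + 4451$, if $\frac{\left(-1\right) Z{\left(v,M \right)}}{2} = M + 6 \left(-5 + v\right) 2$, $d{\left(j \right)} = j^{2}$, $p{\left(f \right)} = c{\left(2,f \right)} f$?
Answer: $4055$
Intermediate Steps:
$p{\left(f \right)} = \frac{f^{2}}{2}$ ($p{\left(f \right)} = \frac{f}{2} f = \frac{f^{2}}{2}$)
$Z{\left(v,M \right)} = 120 - 24 v - 2 M$ ($Z{\left(v,M \right)} = - 2 \left(M + 6 \left(-5 + v\right) 2\right) = - 2 \left(M + \left(-30 + 6 v\right) 2\right) = - 2 \left(M + \left(-60 + 12 v\right)\right) = - 2 \left(-60 + M + 12 v\right) = 120 - 24 v - 2 M$)
$- 22 \left(d{\left(-4 \right)} + Z{\left(p{\left(3 \right)},5 \right)}\right) + 4451 = - 22 \left(\left(-4\right)^{2} - \left(-110 + 24 \cdot \frac{1}{2} \cdot 3^{2}\right)\right) + 4451 = - 22 \left(16 - \left(-110 + 24 \cdot \frac{1}{2} \cdot 9\right)\right) + 4451 = - 22 \left(16 - -2\right) + 4451 = - 22 \left(16 + 2\right) + 4451 = \left(-22\right) 18 + 4451 = -396 + 4451 = 4055$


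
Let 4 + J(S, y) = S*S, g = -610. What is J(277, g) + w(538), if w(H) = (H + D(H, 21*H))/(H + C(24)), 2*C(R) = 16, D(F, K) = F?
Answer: 20946463/273 ≈ 76727.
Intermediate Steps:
C(R) = 8 (C(R) = (1/2)*16 = 8)
J(S, y) = -4 + S**2 (J(S, y) = -4 + S*S = -4 + S**2)
w(H) = 2*H/(8 + H) (w(H) = (H + H)/(H + 8) = (2*H)/(8 + H) = 2*H/(8 + H))
J(277, g) + w(538) = (-4 + 277**2) + 2*538/(8 + 538) = (-4 + 76729) + 2*538/546 = 76725 + 2*538*(1/546) = 76725 + 538/273 = 20946463/273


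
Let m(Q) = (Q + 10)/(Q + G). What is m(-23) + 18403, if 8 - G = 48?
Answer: 1159402/63 ≈ 18403.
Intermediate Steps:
G = -40 (G = 8 - 1*48 = 8 - 48 = -40)
m(Q) = (10 + Q)/(-40 + Q) (m(Q) = (Q + 10)/(Q - 40) = (10 + Q)/(-40 + Q))
m(-23) + 18403 = (10 - 23)/(-40 - 23) + 18403 = -13/(-63) + 18403 = -1/63*(-13) + 18403 = 13/63 + 18403 = 1159402/63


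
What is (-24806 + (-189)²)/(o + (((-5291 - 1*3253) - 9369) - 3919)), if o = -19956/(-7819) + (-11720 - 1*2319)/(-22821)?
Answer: -1947644210085/3895080108151 ≈ -0.50003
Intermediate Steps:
o = 565186817/178437399 (o = -19956*(-1/7819) + (-11720 - 2319)*(-1/22821) = 19956/7819 - 14039*(-1/22821) = 19956/7819 + 14039/22821 = 565186817/178437399 ≈ 3.1674)
(-24806 + (-189)²)/(o + (((-5291 - 1*3253) - 9369) - 3919)) = (-24806 + (-189)²)/(565186817/178437399 + (((-5291 - 1*3253) - 9369) - 3919)) = (-24806 + 35721)/(565186817/178437399 + (((-5291 - 3253) - 9369) - 3919)) = 10915/(565186817/178437399 + ((-8544 - 9369) - 3919)) = 10915/(565186817/178437399 + (-17913 - 3919)) = 10915/(565186817/178437399 - 21832) = 10915/(-3895080108151/178437399) = 10915*(-178437399/3895080108151) = -1947644210085/3895080108151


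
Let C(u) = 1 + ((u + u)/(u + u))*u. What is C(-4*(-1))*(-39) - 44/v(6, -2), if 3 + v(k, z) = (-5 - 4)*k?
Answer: -11071/57 ≈ -194.23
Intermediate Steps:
v(k, z) = -3 - 9*k (v(k, z) = -3 + (-5 - 4)*k = -3 - 9*k)
C(u) = 1 + u (C(u) = 1 + ((2*u)/((2*u)))*u = 1 + ((2*u)*(1/(2*u)))*u = 1 + 1*u = 1 + u)
C(-4*(-1))*(-39) - 44/v(6, -2) = (1 - 4*(-1))*(-39) - 44/(-3 - 9*6) = (1 + 4)*(-39) - 44/(-3 - 54) = 5*(-39) - 44/(-57) = -195 - 44*(-1/57) = -195 + 44/57 = -11071/57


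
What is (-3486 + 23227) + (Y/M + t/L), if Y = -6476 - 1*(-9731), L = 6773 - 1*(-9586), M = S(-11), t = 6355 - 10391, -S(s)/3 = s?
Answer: 3570078328/179949 ≈ 19839.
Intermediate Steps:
S(s) = -3*s
t = -4036
M = 33 (M = -3*(-11) = 33)
L = 16359 (L = 6773 + 9586 = 16359)
Y = 3255 (Y = -6476 + 9731 = 3255)
(-3486 + 23227) + (Y/M + t/L) = (-3486 + 23227) + (3255/33 - 4036/16359) = 19741 + (3255*(1/33) - 4036*1/16359) = 19741 + (1085/11 - 4036/16359) = 19741 + 17705119/179949 = 3570078328/179949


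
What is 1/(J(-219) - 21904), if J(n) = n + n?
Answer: -1/22342 ≈ -4.4759e-5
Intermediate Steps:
J(n) = 2*n
1/(J(-219) - 21904) = 1/(2*(-219) - 21904) = 1/(-438 - 21904) = 1/(-22342) = -1/22342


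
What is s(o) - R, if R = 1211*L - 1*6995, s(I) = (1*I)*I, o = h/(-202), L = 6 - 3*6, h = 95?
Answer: 878396733/40804 ≈ 21527.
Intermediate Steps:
L = -12 (L = 6 - 18 = -12)
o = -95/202 (o = 95/(-202) = 95*(-1/202) = -95/202 ≈ -0.47030)
s(I) = I² (s(I) = I*I = I²)
R = -21527 (R = 1211*(-12) - 1*6995 = -14532 - 6995 = -21527)
s(o) - R = (-95/202)² - 1*(-21527) = 9025/40804 + 21527 = 878396733/40804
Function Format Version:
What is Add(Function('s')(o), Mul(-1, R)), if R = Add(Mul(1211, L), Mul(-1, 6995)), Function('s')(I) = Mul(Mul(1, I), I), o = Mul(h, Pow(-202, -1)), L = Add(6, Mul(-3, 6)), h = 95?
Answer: Rational(878396733, 40804) ≈ 21527.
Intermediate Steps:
L = -12 (L = Add(6, -18) = -12)
o = Rational(-95, 202) (o = Mul(95, Pow(-202, -1)) = Mul(95, Rational(-1, 202)) = Rational(-95, 202) ≈ -0.47030)
Function('s')(I) = Pow(I, 2) (Function('s')(I) = Mul(I, I) = Pow(I, 2))
R = -21527 (R = Add(Mul(1211, -12), Mul(-1, 6995)) = Add(-14532, -6995) = -21527)
Add(Function('s')(o), Mul(-1, R)) = Add(Pow(Rational(-95, 202), 2), Mul(-1, -21527)) = Add(Rational(9025, 40804), 21527) = Rational(878396733, 40804)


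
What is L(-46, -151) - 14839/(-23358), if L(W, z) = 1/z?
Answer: 2217331/3527058 ≈ 0.62866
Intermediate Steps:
L(-46, -151) - 14839/(-23358) = 1/(-151) - 14839/(-23358) = -1/151 - 14839*(-1)/23358 = -1/151 - 1*(-14839/23358) = -1/151 + 14839/23358 = 2217331/3527058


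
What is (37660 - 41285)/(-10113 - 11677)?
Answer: 725/4358 ≈ 0.16636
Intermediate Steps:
(37660 - 41285)/(-10113 - 11677) = -3625/(-21790) = -3625*(-1/21790) = 725/4358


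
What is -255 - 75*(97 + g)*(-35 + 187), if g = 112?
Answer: -2382855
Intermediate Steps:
-255 - 75*(97 + g)*(-35 + 187) = -255 - 75*(97 + 112)*(-35 + 187) = -255 - 15675*152 = -255 - 75*31768 = -255 - 2382600 = -2382855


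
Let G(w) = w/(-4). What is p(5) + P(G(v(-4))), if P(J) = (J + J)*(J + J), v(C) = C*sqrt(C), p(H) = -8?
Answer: -24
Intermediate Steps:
v(C) = C**(3/2)
G(w) = -w/4 (G(w) = w*(-1/4) = -w/4)
P(J) = 4*J**2 (P(J) = (2*J)*(2*J) = 4*J**2)
p(5) + P(G(v(-4))) = -8 + 4*(-(-2)*I)**2 = -8 + 4*(2*I)**2 = -8 + 4*(-4) = -8 - 16 = -24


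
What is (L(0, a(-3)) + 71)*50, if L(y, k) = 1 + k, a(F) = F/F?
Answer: 3650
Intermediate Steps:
a(F) = 1
(L(0, a(-3)) + 71)*50 = ((1 + 1) + 71)*50 = (2 + 71)*50 = 73*50 = 3650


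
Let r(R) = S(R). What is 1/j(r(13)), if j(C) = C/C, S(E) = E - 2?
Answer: 1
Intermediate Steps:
S(E) = -2 + E
r(R) = -2 + R
j(C) = 1
1/j(r(13)) = 1/1 = 1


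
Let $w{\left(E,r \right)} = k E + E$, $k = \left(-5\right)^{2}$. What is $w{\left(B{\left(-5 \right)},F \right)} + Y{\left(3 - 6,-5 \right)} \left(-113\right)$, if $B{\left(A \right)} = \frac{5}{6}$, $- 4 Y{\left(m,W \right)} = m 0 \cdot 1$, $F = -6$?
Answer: $\frac{65}{3} \approx 21.667$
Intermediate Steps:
$k = 25$
$Y{\left(m,W \right)} = 0$ ($Y{\left(m,W \right)} = - \frac{m 0 \cdot 1}{4} = - \frac{0 \cdot 1}{4} = \left(- \frac{1}{4}\right) 0 = 0$)
$B{\left(A \right)} = \frac{5}{6}$ ($B{\left(A \right)} = 5 \cdot \frac{1}{6} = \frac{5}{6}$)
$w{\left(E,r \right)} = 26 E$ ($w{\left(E,r \right)} = 25 E + E = 26 E$)
$w{\left(B{\left(-5 \right)},F \right)} + Y{\left(3 - 6,-5 \right)} \left(-113\right) = 26 \cdot \frac{5}{6} + 0 \left(-113\right) = \frac{65}{3} + 0 = \frac{65}{3}$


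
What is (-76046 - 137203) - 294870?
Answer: -508119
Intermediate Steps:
(-76046 - 137203) - 294870 = -213249 - 294870 = -508119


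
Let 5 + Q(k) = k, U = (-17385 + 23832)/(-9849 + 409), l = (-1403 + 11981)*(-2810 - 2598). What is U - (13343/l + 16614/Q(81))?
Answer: -70312198788991/320638643520 ≈ -219.29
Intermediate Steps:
l = -57205824 (l = 10578*(-5408) = -57205824)
U = -6447/9440 (U = 6447/(-9440) = 6447*(-1/9440) = -6447/9440 ≈ -0.68295)
Q(k) = -5 + k
U - (13343/l + 16614/Q(81)) = -6447/9440 - (13343/(-57205824) + 16614/(-5 + 81)) = -6447/9440 - (13343*(-1/57205824) + 16614/76) = -6447/9440 - (-13343/57205824 + 16614*(1/76)) = -6447/9440 - (-13343/57205824 + 8307/38) = -6447/9440 - 1*237604136467/1086910656 = -6447/9440 - 237604136467/1086910656 = -70312198788991/320638643520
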